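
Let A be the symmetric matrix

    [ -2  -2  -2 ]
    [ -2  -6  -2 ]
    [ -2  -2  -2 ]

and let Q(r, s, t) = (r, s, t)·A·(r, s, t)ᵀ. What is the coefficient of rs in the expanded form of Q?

-4

The coefficient of rs is A[1,2] + A[2,1] = 2·(-2) = -4.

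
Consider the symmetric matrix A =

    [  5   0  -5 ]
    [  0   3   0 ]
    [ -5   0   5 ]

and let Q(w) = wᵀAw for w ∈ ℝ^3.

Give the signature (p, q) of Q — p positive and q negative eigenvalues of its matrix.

Congruent diagonalization of A (simultaneous row and column reduction) yields pivots 5, 3, 0.
So there are 2 positive, 1 zero pivots.

(2, 0)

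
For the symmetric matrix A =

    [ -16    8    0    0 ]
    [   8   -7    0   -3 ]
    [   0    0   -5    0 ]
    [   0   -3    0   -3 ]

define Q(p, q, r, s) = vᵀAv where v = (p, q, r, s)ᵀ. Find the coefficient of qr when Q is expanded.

The coefficient of qr is A[2,3] + A[3,2] = 2·0 = 0.

0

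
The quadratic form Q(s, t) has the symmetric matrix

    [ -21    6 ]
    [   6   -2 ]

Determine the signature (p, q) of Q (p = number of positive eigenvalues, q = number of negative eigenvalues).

(0, 2)

Congruent diagonalization of A (simultaneous row and column reduction) yields pivots -21, -2/7.
That gives 2 negative pivots.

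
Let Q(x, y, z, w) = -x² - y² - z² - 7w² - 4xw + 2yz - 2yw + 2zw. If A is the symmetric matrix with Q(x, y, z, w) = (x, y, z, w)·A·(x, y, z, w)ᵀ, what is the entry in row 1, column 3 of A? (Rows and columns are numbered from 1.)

0

The coefficient of x·z in Q is 0. For a symmetric A this equals A[1,3] + A[3,1] = 2·A[1,3].
So A[1,3] = 0/2 = 0.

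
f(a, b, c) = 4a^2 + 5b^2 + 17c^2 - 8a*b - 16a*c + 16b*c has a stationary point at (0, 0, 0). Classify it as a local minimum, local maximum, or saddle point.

The Hessian at the origin is H = [[8, -8, -16], [-8, 10, 16], [-16, 16, 34]].
Symmetric row and column elimination reduces H to a congruent diagonal form with pivots 8, 2, 2.
Counting signs: 3 positive.
H is positive definite, so the origin is a strict local minimum.

local minimum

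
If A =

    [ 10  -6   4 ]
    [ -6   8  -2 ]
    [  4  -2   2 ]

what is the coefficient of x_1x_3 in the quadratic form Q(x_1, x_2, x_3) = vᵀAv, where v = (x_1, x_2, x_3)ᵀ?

The coefficient of x_1x_3 is A[1,3] + A[3,1] = 2·4 = 8.

8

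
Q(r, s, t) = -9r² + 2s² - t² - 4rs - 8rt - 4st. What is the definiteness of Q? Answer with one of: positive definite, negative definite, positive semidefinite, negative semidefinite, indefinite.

indefinite

Write A = [[-9, -2, -4], [-2, 2, -2], [-4, -2, -1]].
An LDLᵀ factorisation of A has diagonal entries -9, 22/9, 3/11.
So there are 2 positive, 1 negative pivots.
Hence Q is indefinite.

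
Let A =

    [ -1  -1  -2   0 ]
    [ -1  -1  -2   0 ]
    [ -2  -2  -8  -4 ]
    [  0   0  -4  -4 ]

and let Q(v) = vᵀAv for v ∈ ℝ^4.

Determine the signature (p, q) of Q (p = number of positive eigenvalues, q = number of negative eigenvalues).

Symmetric row and column elimination reduces A to a congruent diagonal form with pivots -1, 0, -4, 0.
So there are 2 negative, 2 zero pivots.

(0, 2)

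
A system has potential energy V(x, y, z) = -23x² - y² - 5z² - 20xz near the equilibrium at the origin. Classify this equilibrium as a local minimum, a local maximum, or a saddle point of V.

local maximum

The Hessian at the origin is H = [[-46, 0, -20], [0, -2, 0], [-20, 0, -10]].
Applying the same elementary operations to the rows and columns of H produces a congruent diagonal matrix with entries -46, -2, -30/23.
So there are 3 negative pivots.
H is negative definite, so the origin is a strict local maximum.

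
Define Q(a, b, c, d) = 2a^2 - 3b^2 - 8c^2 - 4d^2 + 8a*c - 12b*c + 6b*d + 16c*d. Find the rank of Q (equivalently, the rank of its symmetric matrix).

The symmetric matrix is A = [[2, 0, 4, 0], [0, -3, -6, 3], [4, -6, -8, 8], [0, 3, 8, -4]].
Symmetric row and column elimination reduces A to a congruent diagonal form with pivots 2, -3, -4, 0.
That gives 1 positive, 2 negative, 1 zero pivots.
The rank is the number of nonzero pivots: 3.

3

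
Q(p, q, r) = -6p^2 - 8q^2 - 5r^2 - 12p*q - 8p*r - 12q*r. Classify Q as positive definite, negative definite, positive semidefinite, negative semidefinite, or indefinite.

negative definite

The symmetric matrix of Q is A = [[-6, -6, -4], [-6, -8, -6], [-4, -6, -5]].
Leading principal minors: Δ_1 = -6, Δ_2 = 12, Δ_3 = -4.
The signs alternate starting with Δ_1 < 0, so by Sylvester's criterion Q is negative definite.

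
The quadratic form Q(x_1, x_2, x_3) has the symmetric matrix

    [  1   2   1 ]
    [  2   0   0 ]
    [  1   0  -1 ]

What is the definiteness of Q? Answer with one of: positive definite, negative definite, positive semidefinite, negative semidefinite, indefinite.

An LDLᵀ factorisation of A has diagonal entries 1, -4, -1.
That gives 1 positive, 2 negative pivots.
Hence Q is indefinite.

indefinite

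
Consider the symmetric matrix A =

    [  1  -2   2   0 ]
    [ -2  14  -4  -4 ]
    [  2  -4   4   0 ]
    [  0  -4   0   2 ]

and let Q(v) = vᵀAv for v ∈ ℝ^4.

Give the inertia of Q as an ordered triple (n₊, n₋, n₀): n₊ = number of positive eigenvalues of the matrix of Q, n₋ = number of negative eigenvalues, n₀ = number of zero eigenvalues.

Applying the same elementary operations to the rows and columns of A produces a congruent diagonal matrix with entries 1, 10, 0, 2/5.
That gives 3 positive, 1 zero pivots.

(3, 0, 1)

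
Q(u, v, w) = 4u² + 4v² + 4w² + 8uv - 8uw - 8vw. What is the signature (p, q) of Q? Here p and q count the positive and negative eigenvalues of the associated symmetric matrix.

(1, 0)

The associated matrix is A = [[4, 4, -4], [4, 4, -4], [-4, -4, 4]].
Row-reducing A symmetrically gives the diagonal entries 4, 0, 0.
So there are 1 positive, 2 zero pivots.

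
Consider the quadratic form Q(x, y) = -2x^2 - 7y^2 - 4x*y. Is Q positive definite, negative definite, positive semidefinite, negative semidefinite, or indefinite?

Write A = [[-2, -2], [-2, -7]].
Symmetric row and column elimination reduces A to a congruent diagonal form with pivots -2, -5.
That gives 2 negative pivots.
Hence Q is negative definite.

negative definite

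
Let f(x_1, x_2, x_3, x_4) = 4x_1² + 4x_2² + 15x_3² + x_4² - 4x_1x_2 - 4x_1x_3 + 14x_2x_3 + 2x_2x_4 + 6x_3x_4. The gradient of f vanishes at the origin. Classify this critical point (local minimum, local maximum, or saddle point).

The Hessian at the origin is H = [[8, -4, -4, 0], [-4, 8, 14, 2], [-4, 14, 30, 6], [0, 2, 6, 2]].
Symmetric row and column elimination reduces H to a congruent diagonal form with pivots 8, 6, 4, 1/3.
Counting signs: 4 positive.
H is positive definite, so the origin is a strict local minimum.

local minimum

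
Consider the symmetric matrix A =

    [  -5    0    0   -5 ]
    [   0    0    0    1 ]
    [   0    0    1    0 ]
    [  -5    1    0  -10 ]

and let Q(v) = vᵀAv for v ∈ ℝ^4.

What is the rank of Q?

Row reduction of A gives 4 nonzero rows, so rank A = 4.

4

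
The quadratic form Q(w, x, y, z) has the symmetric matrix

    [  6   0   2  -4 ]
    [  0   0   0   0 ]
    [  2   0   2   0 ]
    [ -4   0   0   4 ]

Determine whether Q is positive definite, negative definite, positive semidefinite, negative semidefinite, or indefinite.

Applying the same elementary operations to the rows and columns of A produces a congruent diagonal matrix with entries 6, 0, 4/3, 0.
So there are 2 positive, 2 zero pivots.
Hence Q is positive semidefinite.

positive semidefinite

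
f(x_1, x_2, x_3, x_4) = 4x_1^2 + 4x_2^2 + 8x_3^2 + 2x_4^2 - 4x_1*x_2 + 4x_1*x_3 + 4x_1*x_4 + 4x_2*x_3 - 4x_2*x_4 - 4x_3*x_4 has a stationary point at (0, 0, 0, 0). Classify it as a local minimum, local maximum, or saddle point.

The Hessian at the origin is H = [[8, -4, 4, 4], [-4, 8, 4, -4], [4, 4, 16, -4], [4, -4, -4, 4]].
An LDLᵀ factorisation of H has diagonal entries 8, 6, 8, -2/3.
So there are 3 positive, 1 negative pivots.
H is indefinite, so the origin is a saddle point.

saddle point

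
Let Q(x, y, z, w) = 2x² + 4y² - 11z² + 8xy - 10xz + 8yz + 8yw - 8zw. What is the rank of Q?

Write A = [[2, 4, -5, 0], [4, 4, 4, 4], [-5, 4, -11, -4], [0, 4, -4, 0]].
Symmetric row and column elimination reduces A to a congruent diagonal form with pivots 2, -4, 51/2, 4/51.
Counting signs: 3 positive, 1 negative.
The rank is the number of nonzero pivots: 4.

4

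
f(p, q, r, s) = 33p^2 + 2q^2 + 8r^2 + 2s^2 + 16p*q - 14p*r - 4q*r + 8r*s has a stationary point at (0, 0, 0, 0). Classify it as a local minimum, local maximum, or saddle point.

The Hessian at the origin is H = [[66, 16, -14, 0], [16, 4, -4, 0], [-14, -4, 16, 8], [0, 0, 8, 4]].
Symmetric row and column elimination reduces H to a congruent diagonal form with pivots 66, 4/33, 10, -12/5.
Counting signs: 3 positive, 1 negative.
H is indefinite, so the origin is a saddle point.

saddle point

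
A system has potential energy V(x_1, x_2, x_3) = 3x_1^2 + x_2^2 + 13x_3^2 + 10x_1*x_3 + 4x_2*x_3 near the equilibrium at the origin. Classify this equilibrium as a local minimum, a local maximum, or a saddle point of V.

local minimum

The Hessian at the origin is H = [[6, 0, 10], [0, 2, 4], [10, 4, 26]].
Row-reducing H symmetrically gives the diagonal entries 6, 2, 4/3.
So there are 3 positive pivots.
H is positive definite, so the origin is a strict local minimum.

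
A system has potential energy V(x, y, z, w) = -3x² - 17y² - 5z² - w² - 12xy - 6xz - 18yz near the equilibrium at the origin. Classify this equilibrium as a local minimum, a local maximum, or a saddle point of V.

local maximum

The Hessian at the origin is H = [[-6, -12, -6, 0], [-12, -34, -18, 0], [-6, -18, -10, 0], [0, 0, 0, -2]].
An LDLᵀ factorisation of H has diagonal entries -6, -10, -2/5, -2.
That gives 4 negative pivots.
H is negative definite, so the origin is a strict local maximum.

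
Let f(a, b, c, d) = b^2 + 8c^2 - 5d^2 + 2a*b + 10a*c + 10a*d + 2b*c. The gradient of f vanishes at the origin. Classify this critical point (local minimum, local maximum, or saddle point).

saddle point

The Hessian at the origin is H = [[0, 2, 10, 10], [2, 2, 2, 0], [10, 2, 16, 0], [10, 0, 0, -10]].
H is indefinite, so the origin is a saddle point.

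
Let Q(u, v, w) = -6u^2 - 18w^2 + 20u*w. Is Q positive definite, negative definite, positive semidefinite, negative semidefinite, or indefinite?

Write A = [[-6, 0, 10], [0, 0, 0], [10, 0, -18]].
Symmetric row and column elimination reduces A to a congruent diagonal form with pivots -6, 0, -4/3.
Counting signs: 2 negative, 1 zero.
Hence Q is negative semidefinite.

negative semidefinite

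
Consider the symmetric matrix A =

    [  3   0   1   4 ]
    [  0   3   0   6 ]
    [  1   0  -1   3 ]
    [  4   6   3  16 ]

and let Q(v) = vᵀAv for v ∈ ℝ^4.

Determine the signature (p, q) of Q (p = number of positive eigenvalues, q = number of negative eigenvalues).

Row-reducing A symmetrically gives the diagonal entries 3, 3, -4/3, 3/4.
Counting signs: 3 positive, 1 negative.

(3, 1)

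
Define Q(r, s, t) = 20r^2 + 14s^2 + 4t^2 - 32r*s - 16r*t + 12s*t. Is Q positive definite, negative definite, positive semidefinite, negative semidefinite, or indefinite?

positive definite

The symmetric matrix of Q is A = [[20, -16, -8], [-16, 14, 6], [-8, 6, 4]].
Leading principal minors: Δ_1 = 20, Δ_2 = 24, Δ_3 = 16.
All leading principal minors are positive, so by Sylvester's criterion Q is positive definite.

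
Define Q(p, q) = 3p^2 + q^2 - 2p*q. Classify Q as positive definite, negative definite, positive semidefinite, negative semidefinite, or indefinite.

The symmetric matrix of Q is [[3, -1], [-1, 1]].
For the 2×2 matrix [[3, -1], [-1, 1]]: det = 3·1 − (-1)² = 2, trace = 4.
det > 0 so both eigenvalues share the sign of the trace; trace = 4 > 0 ⇒ both positive.

positive definite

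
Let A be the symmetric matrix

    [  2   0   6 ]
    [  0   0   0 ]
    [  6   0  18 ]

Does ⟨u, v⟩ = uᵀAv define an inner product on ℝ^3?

Applying the same elementary operations to the rows and columns of A produces a congruent diagonal matrix with entries 2, 0, 0.
Counting signs: 1 positive, 2 zero.
Hence Q is positive semidefinite.
⟨·,·⟩ is an inner product exactly when A is positive definite.

no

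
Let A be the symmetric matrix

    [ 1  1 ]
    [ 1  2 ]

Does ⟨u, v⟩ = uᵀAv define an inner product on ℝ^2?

For the 2×2 matrix [[1, 1], [1, 2]]: det = 1·2 − (1)² = 1, trace = 3.
det > 0 so both eigenvalues share the sign of the trace; trace = 3 > 0 ⇒ both positive.
⟨·,·⟩ is an inner product exactly when A is positive definite.

yes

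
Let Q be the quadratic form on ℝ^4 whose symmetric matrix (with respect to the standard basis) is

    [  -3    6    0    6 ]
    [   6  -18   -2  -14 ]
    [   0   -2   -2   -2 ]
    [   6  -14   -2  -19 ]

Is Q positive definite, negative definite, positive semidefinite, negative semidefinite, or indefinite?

negative definite

Leading principal minors: Δ_1 = -3, Δ_2 = 18, Δ_3 = -24, Δ_4 = 120.
The signs alternate starting with Δ_1 < 0, so by Sylvester's criterion Q is negative definite.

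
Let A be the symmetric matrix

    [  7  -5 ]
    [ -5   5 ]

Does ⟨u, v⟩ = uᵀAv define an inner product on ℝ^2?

Row-reducing A symmetrically gives the diagonal entries 7, 10/7.
Counting signs: 2 positive.
Hence Q is positive definite.
⟨·,·⟩ is an inner product exactly when A is positive definite.

yes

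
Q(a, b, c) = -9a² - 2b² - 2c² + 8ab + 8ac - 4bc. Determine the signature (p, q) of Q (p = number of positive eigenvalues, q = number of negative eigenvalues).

(0, 2)

The associated matrix is A = [[-9, 4, 4], [4, -2, -2], [4, -2, -2]].
Row-reducing A symmetrically gives the diagonal entries -9, -2/9, 0.
Counting signs: 2 negative, 1 zero.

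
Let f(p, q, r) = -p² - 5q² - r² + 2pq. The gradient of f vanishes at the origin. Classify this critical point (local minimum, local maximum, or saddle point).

The Hessian at the origin is H = [[-2, 2, 0], [2, -10, 0], [0, 0, -2]].
Congruent diagonalization of H (simultaneous row and column reduction) yields pivots -2, -8, -2.
Counting signs: 3 negative.
H is negative definite, so the origin is a strict local maximum.

local maximum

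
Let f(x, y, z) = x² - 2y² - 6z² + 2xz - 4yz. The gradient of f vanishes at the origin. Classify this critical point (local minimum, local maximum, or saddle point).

saddle point

The Hessian at the origin is H = [[2, 0, 2], [0, -4, -4], [2, -4, -12]].
Symmetric row and column elimination reduces H to a congruent diagonal form with pivots 2, -4, -10.
So there are 1 positive, 2 negative pivots.
H is indefinite, so the origin is a saddle point.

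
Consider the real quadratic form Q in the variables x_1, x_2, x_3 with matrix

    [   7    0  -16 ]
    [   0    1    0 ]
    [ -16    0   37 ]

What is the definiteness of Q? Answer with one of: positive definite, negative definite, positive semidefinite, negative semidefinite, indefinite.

Leading principal minors: Δ_1 = 7, Δ_2 = 7, Δ_3 = 3.
All leading principal minors are positive, so by Sylvester's criterion Q is positive definite.

positive definite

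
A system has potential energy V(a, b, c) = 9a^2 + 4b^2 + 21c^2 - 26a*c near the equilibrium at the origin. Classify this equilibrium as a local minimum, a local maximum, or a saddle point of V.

local minimum

The Hessian at the origin is H = [[18, 0, -26], [0, 8, 0], [-26, 0, 42]].
An LDLᵀ factorisation of H has diagonal entries 18, 8, 40/9.
That gives 3 positive pivots.
H is positive definite, so the origin is a strict local minimum.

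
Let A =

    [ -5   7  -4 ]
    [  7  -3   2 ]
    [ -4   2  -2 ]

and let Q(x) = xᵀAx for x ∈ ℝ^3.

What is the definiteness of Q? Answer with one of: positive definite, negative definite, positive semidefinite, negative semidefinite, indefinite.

Row-reducing A symmetrically gives the diagonal entries -5, 34/5, -12/17.
So there are 1 positive, 2 negative pivots.
Hence Q is indefinite.

indefinite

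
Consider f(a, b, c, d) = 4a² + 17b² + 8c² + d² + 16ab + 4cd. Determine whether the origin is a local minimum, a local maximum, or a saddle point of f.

local minimum

The Hessian at the origin is H = [[8, 16, 0, 0], [16, 34, 0, 0], [0, 0, 16, 4], [0, 0, 4, 2]].
Row-reducing H symmetrically gives the diagonal entries 8, 2, 16, 1.
That gives 4 positive pivots.
H is positive definite, so the origin is a strict local minimum.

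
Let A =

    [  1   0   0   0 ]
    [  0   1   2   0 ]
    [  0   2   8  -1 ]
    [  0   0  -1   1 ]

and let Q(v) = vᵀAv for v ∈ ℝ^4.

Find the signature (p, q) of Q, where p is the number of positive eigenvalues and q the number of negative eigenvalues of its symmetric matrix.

Row-reducing A symmetrically gives the diagonal entries 1, 1, 4, 3/4.
So there are 4 positive pivots.

(4, 0)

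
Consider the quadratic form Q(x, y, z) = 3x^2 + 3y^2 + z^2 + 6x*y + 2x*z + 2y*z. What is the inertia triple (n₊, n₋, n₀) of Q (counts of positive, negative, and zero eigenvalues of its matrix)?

Write A = [[3, 3, 1], [3, 3, 1], [1, 1, 1]].
Symmetric row and column elimination reduces A to a congruent diagonal form with pivots 3, 0, 2/3.
So there are 2 positive, 1 zero pivots.

(2, 0, 1)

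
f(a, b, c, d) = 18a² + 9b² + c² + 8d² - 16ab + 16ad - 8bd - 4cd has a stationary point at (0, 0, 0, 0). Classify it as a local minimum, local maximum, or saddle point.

The Hessian at the origin is H = [[36, -16, 0, 16], [-16, 18, 0, -8], [0, 0, 2, -4], [16, -8, -4, 16]].
Symmetric row and column elimination reduces H to a congruent diagonal form with pivots 36, 98/9, 2, 40/49.
Counting signs: 4 positive.
H is positive definite, so the origin is a strict local minimum.

local minimum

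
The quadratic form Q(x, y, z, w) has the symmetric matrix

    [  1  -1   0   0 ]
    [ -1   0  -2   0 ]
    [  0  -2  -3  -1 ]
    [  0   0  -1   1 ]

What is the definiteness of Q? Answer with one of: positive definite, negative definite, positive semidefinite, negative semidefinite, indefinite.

indefinite

Symmetric row and column elimination reduces A to a congruent diagonal form with pivots 1, -1, 1, 0.
Counting signs: 2 positive, 1 negative, 1 zero.
Hence Q is indefinite.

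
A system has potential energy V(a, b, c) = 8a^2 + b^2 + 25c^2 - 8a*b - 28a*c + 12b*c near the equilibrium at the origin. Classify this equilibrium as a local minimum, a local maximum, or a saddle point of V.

The Hessian at the origin is H = [[16, -8, -28], [-8, 2, 12], [-28, 12, 50]].
Row-reducing H symmetrically gives the diagonal entries 16, -2, 3.
So there are 2 positive, 1 negative pivots.
H is indefinite, so the origin is a saddle point.

saddle point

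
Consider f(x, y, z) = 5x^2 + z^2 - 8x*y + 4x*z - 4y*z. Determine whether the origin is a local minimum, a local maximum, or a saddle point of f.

The Hessian at the origin is H = [[10, -8, 4], [-8, 0, -4], [4, -4, 2]].
Congruent diagonalization of H (simultaneous row and column reduction) yields pivots 10, -32/5, 1/2.
So there are 2 positive, 1 negative pivots.
H is indefinite, so the origin is a saddle point.

saddle point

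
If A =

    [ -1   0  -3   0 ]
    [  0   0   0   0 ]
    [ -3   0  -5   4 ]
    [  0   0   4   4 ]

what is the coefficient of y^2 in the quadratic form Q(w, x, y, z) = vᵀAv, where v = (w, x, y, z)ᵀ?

-5

The coefficient of y^2 is the diagonal entry A[3,3] = -5.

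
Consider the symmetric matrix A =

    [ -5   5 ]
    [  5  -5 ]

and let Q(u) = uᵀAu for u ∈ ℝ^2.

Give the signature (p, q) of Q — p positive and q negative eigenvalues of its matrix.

(0, 1)

Row-reducing A symmetrically gives the diagonal entries -5, 0.
That gives 1 negative, 1 zero pivots.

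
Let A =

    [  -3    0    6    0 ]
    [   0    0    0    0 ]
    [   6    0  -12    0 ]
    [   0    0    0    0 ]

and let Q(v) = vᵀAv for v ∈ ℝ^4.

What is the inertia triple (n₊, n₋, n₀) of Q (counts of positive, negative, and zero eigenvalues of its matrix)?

Applying the same elementary operations to the rows and columns of A produces a congruent diagonal matrix with entries -3, 0, 0, 0.
So there are 1 negative, 3 zero pivots.

(0, 1, 3)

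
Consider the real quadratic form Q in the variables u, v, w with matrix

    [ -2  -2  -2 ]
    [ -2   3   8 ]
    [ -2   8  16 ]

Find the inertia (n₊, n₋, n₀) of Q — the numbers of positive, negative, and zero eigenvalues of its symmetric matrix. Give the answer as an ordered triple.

(1, 2, 0)

Row-reducing A symmetrically gives the diagonal entries -2, 5, -2.
So there are 1 positive, 2 negative pivots.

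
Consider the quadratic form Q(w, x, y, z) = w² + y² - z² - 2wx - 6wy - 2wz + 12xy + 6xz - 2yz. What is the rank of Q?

4

Write A = [[1, -1, -3, -1], [-1, 0, 6, 3], [-3, 6, 1, -1], [-1, 3, -1, -1]].
Row-reducing A symmetrically gives the diagonal entries 1, -1, 1, -2.
So there are 2 positive, 2 negative pivots.
The rank is the number of nonzero pivots: 4.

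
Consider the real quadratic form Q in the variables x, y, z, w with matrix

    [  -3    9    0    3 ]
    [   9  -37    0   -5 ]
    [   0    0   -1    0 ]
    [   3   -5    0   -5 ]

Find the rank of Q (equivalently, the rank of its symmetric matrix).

4

Congruent diagonalization of A (simultaneous row and column reduction) yields pivots -3, -10, -1, -2/5.
That gives 4 negative pivots.
The rank is the number of nonzero pivots: 4.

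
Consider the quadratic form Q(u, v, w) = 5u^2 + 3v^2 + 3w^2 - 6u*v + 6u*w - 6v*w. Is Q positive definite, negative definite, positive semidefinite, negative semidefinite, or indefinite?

positive semidefinite

Write A = [[5, -3, 3], [-3, 3, -3], [3, -3, 3]].
Row-reducing A symmetrically gives the diagonal entries 5, 6/5, 0.
So there are 2 positive, 1 zero pivots.
Hence Q is positive semidefinite.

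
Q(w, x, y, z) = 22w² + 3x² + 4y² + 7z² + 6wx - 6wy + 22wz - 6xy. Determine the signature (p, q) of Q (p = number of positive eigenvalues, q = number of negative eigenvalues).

The symmetric matrix is A = [[22, 3, -3, 11], [3, 3, -3, 0], [-3, -3, 4, 0], [11, 0, 0, 7]].
Row-reducing A symmetrically gives the diagonal entries 22, 57/22, 1, 12/19.
So there are 4 positive pivots.

(4, 0)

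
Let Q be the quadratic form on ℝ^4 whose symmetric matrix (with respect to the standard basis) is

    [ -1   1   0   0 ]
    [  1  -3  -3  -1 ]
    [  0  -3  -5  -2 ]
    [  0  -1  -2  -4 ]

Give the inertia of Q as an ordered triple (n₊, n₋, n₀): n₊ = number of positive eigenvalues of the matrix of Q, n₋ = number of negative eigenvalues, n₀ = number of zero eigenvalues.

(0, 4, 0)

Row-reducing A symmetrically gives the diagonal entries -1, -2, -1/2, -3.
That gives 4 negative pivots.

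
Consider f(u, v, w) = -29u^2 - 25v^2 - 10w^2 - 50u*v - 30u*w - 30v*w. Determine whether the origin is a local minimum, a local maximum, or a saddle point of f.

The Hessian at the origin is H = [[-58, -50, -30], [-50, -50, -30], [-30, -30, -20]].
Symmetric row and column elimination reduces H to a congruent diagonal form with pivots -58, -200/29, -2.
So there are 3 negative pivots.
H is negative definite, so the origin is a strict local maximum.

local maximum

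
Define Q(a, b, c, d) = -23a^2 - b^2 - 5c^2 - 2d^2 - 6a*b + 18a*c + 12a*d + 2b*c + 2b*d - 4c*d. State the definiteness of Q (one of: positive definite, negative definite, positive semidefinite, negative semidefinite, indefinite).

negative definite

Write A = [[-23, -3, 9, 6], [-3, -1, 1, 1], [9, 1, -5, -2], [6, 1, -2, -2]].
Applying the same elementary operations to the rows and columns of A produces a congruent diagonal matrix with entries -23, -14/23, -10/7, -3/10.
So there are 4 negative pivots.
Hence Q is negative definite.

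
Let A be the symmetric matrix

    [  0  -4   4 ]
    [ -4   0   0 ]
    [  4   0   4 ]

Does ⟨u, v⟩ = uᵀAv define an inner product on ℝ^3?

no

A is congruent to a diagonal matrix with 2 positive, 1 negative and 0 zero entries, so Q is indefinite.
⟨·,·⟩ is an inner product exactly when A is positive definite.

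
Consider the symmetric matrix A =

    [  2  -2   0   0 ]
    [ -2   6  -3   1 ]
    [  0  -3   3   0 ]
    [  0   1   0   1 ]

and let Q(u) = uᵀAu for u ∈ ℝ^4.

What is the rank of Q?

Symmetric row and column elimination reduces A to a congruent diagonal form with pivots 2, 4, 3/4, 0.
That gives 3 positive, 1 zero pivots.
The rank is the number of nonzero pivots: 3.

3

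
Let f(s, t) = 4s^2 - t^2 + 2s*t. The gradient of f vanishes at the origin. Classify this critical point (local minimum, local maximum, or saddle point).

saddle point

The Hessian at the origin is H = [[8, 2], [2, -2]].
det H = 8·-2 − (2)² = -20 < 0, so H is indefinite.
Therefore the origin is a saddle point.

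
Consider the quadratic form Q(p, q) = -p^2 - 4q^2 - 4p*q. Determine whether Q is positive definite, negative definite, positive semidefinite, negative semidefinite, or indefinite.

The associated matrix is A = [[-1, -2], [-2, -4]].
Row-reducing A symmetrically gives the diagonal entries -1, 0.
So there are 1 negative, 1 zero pivots.
Hence Q is negative semidefinite.

negative semidefinite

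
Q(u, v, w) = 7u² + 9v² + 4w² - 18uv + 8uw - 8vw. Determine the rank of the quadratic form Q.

3

The symmetric matrix is A = [[7, -9, 4], [-9, 9, -4], [4, -4, 4]].
Congruent diagonalization of A (simultaneous row and column reduction) yields pivots 7, -18/7, 20/9.
That gives 2 positive, 1 negative pivots.
The rank is the number of nonzero pivots: 3.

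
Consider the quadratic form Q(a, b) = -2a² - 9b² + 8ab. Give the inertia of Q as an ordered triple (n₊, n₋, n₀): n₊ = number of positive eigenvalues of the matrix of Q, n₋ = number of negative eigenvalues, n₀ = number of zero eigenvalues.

(0, 2, 0)

The associated matrix is A = [[-2, 4], [4, -9]].
Symmetric row and column elimination reduces A to a congruent diagonal form with pivots -2, -1.
Counting signs: 2 negative.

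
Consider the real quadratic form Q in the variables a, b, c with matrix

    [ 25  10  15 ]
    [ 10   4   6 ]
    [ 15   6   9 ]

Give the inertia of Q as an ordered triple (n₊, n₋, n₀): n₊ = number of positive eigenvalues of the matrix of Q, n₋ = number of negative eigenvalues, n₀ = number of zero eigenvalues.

Congruent diagonalization of A (simultaneous row and column reduction) yields pivots 25, 0, 0.
Counting signs: 1 positive, 2 zero.

(1, 0, 2)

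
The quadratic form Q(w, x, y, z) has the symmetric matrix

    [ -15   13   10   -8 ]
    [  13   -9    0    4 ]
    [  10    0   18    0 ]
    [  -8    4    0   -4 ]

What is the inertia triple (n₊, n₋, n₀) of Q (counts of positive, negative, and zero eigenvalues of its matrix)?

(2, 2, 0)

Symmetric row and column elimination reduces A to a congruent diagonal form with pivots -15, 34/15, -144/17, 5/9.
So there are 2 positive, 2 negative pivots.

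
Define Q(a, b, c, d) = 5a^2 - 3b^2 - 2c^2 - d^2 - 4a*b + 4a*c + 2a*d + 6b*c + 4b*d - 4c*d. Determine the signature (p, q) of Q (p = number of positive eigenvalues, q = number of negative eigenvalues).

The associated matrix is A = [[5, -2, 2, 1], [-2, -3, 3, 2], [2, 3, -2, -2], [1, 2, -2, -1]].
Congruent diagonalization of A (simultaneous row and column reduction) yields pivots 5, -19/5, 1, 6/19.
That gives 3 positive, 1 negative pivots.

(3, 1)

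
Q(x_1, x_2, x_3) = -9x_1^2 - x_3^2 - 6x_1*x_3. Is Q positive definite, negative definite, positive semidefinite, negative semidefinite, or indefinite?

Write A = [[-9, 0, -3], [0, 0, 0], [-3, 0, -1]].
Applying the same elementary operations to the rows and columns of A produces a congruent diagonal matrix with entries -9, 0, 0.
Counting signs: 1 negative, 2 zero.
Hence Q is negative semidefinite.

negative semidefinite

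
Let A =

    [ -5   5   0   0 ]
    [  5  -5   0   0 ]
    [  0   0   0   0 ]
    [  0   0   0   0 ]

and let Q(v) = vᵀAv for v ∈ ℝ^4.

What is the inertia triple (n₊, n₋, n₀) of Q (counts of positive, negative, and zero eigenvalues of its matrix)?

(0, 1, 3)

Row-reducing A symmetrically gives the diagonal entries -5, 0, 0, 0.
Counting signs: 1 negative, 3 zero.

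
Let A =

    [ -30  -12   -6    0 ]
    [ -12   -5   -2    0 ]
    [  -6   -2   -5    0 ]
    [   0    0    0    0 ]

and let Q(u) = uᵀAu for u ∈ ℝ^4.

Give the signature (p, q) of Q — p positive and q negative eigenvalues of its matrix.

(0, 3)

Row-reducing A symmetrically gives the diagonal entries -30, -1/5, -3, 0.
Counting signs: 3 negative, 1 zero.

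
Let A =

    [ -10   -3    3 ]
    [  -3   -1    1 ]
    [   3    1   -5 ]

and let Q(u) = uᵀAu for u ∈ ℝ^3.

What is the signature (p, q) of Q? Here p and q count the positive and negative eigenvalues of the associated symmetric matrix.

An LDLᵀ factorisation of A has diagonal entries -10, -1/10, -4.
Counting signs: 3 negative.

(0, 3)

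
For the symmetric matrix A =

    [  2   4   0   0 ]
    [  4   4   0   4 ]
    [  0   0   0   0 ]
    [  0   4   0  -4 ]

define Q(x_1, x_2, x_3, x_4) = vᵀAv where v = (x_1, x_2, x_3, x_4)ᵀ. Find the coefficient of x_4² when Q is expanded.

-4

The coefficient of x_4² is the diagonal entry A[4,4] = -4.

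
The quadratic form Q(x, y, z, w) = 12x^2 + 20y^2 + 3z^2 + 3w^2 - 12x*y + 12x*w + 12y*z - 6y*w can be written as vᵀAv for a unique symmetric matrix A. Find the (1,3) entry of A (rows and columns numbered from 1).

The coefficient of x·z in Q is 0. For a symmetric A this equals A[1,3] + A[3,1] = 2·A[1,3].
So A[1,3] = 0/2 = 0.

0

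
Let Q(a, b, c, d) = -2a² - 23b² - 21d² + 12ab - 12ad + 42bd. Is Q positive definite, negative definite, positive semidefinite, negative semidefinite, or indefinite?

The symmetric matrix is A = [[-2, 6, 0, -6], [6, -23, 0, 21], [0, 0, 0, 0], [-6, 21, 0, -21]].
Applying the same elementary operations to the rows and columns of A produces a congruent diagonal matrix with entries -2, -5, 0, -6/5.
Counting signs: 3 negative, 1 zero.
Hence Q is negative semidefinite.

negative semidefinite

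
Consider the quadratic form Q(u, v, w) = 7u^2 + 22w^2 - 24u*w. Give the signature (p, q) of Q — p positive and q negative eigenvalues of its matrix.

(2, 0)

The associated matrix is A = [[7, 0, -12], [0, 0, 0], [-12, 0, 22]].
Applying the same elementary operations to the rows and columns of A produces a congruent diagonal matrix with entries 7, 0, 10/7.
So there are 2 positive, 1 zero pivots.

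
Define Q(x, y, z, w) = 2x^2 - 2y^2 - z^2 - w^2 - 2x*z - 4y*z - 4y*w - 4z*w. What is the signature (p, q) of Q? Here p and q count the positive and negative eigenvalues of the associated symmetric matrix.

The associated matrix is A = [[2, 0, -1, 0], [0, -2, -2, -2], [-1, -2, -1, -2], [0, -2, -2, -1]].
Applying the same elementary operations to the rows and columns of A produces a congruent diagonal matrix with entries 2, -2, 1/2, 1.
Counting signs: 3 positive, 1 negative.

(3, 1)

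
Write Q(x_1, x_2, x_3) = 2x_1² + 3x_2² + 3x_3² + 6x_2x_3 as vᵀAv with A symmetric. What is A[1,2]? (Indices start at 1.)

The coefficient of x_1·x_2 in Q is 0. For a symmetric A this equals A[1,2] + A[2,1] = 2·A[1,2].
So A[1,2] = 0/2 = 0.

0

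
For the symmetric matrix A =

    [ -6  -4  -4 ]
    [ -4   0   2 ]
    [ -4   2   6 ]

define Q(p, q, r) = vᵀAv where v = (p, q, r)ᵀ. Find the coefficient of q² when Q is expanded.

0

The coefficient of q² is the diagonal entry A[2,2] = 0.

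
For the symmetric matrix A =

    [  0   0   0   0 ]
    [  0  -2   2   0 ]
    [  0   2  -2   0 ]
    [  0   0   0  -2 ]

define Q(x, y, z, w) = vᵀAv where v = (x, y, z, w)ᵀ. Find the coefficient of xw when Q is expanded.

0

The coefficient of xw is A[1,4] + A[4,1] = 2·0 = 0.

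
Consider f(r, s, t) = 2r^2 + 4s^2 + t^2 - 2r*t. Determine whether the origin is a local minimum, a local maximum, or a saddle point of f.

The Hessian at the origin is H = [[4, 0, -2], [0, 8, 0], [-2, 0, 2]].
An LDLᵀ factorisation of H has diagonal entries 4, 8, 1.
Counting signs: 3 positive.
H is positive definite, so the origin is a strict local minimum.

local minimum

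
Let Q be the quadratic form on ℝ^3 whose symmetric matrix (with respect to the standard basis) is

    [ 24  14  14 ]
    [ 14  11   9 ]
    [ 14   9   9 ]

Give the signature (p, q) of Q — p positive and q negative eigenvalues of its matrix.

Symmetric row and column elimination reduces A to a congruent diagonal form with pivots 24, 17/6, 10/17.
So there are 3 positive pivots.

(3, 0)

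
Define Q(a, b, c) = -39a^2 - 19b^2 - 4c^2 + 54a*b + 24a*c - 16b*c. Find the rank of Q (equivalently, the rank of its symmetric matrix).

Write A = [[-39, 27, 12], [27, -19, -8], [12, -8, -4]].
Row-reducing A symmetrically gives the diagonal entries -39, -4/13, 0.
So there are 2 negative, 1 zero pivots.
The rank is the number of nonzero pivots: 2.

2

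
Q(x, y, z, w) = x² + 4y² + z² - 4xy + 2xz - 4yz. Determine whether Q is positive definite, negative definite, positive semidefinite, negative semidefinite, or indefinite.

positive semidefinite

The symmetric matrix is A = [[1, -2, 1, 0], [-2, 4, -2, 0], [1, -2, 1, 0], [0, 0, 0, 0]].
Symmetric row and column elimination reduces A to a congruent diagonal form with pivots 1, 0, 0, 0.
Counting signs: 1 positive, 3 zero.
Hence Q is positive semidefinite.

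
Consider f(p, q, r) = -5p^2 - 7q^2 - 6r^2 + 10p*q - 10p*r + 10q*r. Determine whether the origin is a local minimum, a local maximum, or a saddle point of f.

local maximum

The Hessian at the origin is H = [[-10, 10, -10], [10, -14, 10], [-10, 10, -12]].
Row-reducing H symmetrically gives the diagonal entries -10, -4, -2.
So there are 3 negative pivots.
H is negative definite, so the origin is a strict local maximum.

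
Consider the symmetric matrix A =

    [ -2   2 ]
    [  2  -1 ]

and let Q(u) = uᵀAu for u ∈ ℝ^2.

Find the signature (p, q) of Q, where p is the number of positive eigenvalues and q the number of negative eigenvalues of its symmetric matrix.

(1, 1)

Row-reducing A symmetrically gives the diagonal entries -2, 1.
That gives 1 positive, 1 negative pivots.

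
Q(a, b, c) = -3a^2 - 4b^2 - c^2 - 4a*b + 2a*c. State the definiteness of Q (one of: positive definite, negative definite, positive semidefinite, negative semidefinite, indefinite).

The symmetric matrix is A = [[-3, -2, 1], [-2, -4, 0], [1, 0, -1]].
Applying the same elementary operations to the rows and columns of A produces a congruent diagonal matrix with entries -3, -8/3, -1/2.
Counting signs: 3 negative.
Hence Q is negative definite.

negative definite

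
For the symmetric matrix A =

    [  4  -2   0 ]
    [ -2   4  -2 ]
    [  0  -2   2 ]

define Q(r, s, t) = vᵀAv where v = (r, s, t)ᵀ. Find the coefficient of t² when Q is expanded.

2

The coefficient of t² is the diagonal entry A[3,3] = 2.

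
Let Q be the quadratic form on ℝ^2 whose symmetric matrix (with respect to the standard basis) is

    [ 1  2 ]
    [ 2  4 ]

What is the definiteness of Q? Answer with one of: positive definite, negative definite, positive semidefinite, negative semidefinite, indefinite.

Congruent diagonalization of A (simultaneous row and column reduction) yields pivots 1, 0.
That gives 1 positive, 1 zero pivots.
Hence Q is positive semidefinite.

positive semidefinite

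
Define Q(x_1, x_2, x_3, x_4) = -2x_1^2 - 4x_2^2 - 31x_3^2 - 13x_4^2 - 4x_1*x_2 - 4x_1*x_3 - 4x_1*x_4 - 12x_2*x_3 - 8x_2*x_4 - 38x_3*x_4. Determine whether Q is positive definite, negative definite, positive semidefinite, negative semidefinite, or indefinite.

negative definite

The symmetric matrix is A = [[-2, -2, -2, -2], [-2, -4, -6, -4], [-2, -6, -31, -19], [-2, -4, -19, -13]].
Congruent diagonalization of A (simultaneous row and column reduction) yields pivots -2, -2, -21, -20/21.
Counting signs: 4 negative.
Hence Q is negative definite.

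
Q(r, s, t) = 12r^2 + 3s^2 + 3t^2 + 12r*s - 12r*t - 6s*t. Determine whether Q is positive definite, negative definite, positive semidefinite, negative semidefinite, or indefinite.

The associated matrix is A = [[12, 6, -6], [6, 3, -3], [-6, -3, 3]].
Symmetric row and column elimination reduces A to a congruent diagonal form with pivots 12, 0, 0.
So there are 1 positive, 2 zero pivots.
Hence Q is positive semidefinite.

positive semidefinite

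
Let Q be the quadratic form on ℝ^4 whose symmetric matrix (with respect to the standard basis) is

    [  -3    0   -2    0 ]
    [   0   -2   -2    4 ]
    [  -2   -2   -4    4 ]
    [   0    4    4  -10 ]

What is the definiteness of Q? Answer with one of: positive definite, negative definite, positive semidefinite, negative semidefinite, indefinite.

Row-reducing A symmetrically gives the diagonal entries -3, -2, -2/3, -2.
So there are 4 negative pivots.
Hence Q is negative definite.

negative definite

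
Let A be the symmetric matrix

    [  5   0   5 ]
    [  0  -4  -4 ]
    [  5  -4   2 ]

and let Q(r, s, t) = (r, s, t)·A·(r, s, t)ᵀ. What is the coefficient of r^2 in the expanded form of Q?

5

The coefficient of r^2 is the diagonal entry A[1,1] = 5.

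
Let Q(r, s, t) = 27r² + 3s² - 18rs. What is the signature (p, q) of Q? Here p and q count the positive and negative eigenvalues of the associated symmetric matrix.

Write A = [[27, -9, 0], [-9, 3, 0], [0, 0, 0]].
Applying the same elementary operations to the rows and columns of A produces a congruent diagonal matrix with entries 27, 0, 0.
That gives 1 positive, 2 zero pivots.

(1, 0)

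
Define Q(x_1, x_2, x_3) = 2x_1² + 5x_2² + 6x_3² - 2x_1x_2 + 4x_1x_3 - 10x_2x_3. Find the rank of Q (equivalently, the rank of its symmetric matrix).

3

The symmetric matrix is A = [[2, -1, 2], [-1, 5, -5], [2, -5, 6]].
Congruent diagonalization of A (simultaneous row and column reduction) yields pivots 2, 9/2, 4/9.
So there are 3 positive pivots.
The rank is the number of nonzero pivots: 3.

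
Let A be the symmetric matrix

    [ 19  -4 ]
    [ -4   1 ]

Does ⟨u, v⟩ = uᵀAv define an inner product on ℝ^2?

yes

Leading principal minors: Δ_1 = 19, Δ_2 = 3.
All leading principal minors are positive, so by Sylvester's criterion Q is positive definite.
⟨·,·⟩ is an inner product exactly when A is positive definite.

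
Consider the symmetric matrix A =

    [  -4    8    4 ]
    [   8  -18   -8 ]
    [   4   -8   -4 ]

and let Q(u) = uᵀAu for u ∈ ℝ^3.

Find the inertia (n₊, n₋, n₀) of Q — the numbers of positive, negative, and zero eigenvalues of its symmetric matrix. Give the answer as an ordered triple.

Congruent diagonalization of A (simultaneous row and column reduction) yields pivots -4, -2, 0.
That gives 2 negative, 1 zero pivots.

(0, 2, 1)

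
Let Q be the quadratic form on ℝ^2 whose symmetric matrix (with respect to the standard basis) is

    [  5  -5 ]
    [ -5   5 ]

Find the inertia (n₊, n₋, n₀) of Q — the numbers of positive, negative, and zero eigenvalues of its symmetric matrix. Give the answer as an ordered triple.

(1, 0, 1)

Symmetric row and column elimination reduces A to a congruent diagonal form with pivots 5, 0.
Counting signs: 1 positive, 1 zero.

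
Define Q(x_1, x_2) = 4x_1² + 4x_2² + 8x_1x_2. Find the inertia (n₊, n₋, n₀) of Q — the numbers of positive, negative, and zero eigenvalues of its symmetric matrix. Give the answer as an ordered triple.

The associated matrix is A = [[4, 4], [4, 4]].
Congruent diagonalization of A (simultaneous row and column reduction) yields pivots 4, 0.
Counting signs: 1 positive, 1 zero.

(1, 0, 1)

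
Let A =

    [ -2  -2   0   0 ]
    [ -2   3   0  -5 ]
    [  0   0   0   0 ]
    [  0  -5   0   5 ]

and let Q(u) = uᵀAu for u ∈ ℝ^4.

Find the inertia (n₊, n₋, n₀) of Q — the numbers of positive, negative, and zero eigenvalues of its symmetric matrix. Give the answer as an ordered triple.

(1, 1, 2)

Symmetric row and column elimination reduces A to a congruent diagonal form with pivots -2, 5, 0, 0.
That gives 1 positive, 1 negative, 2 zero pivots.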